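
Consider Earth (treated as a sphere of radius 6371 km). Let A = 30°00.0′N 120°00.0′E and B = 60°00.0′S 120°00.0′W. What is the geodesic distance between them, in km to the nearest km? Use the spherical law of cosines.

Let φ₁ = 0.5236 rad, φ₂ = -1.0472 rad, and Δλ = 2.0944 rad.
cos c = sin φ₁ sin φ₂ + cos φ₁ cos φ₂ cos Δλ = (0.5000)(-0.8660) + (0.8660)(0.5000)(-0.5000) = -0.64952,
so c = arccos(-0.64952) = 2.27775 rad.
Distance = R·c = 6371 × 2.2777 ≈ 14512 km.

14512 km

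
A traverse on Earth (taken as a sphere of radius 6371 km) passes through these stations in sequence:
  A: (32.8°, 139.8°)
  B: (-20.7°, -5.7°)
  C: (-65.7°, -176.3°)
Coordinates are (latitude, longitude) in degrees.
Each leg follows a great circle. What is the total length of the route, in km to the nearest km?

Leg A→B: central angle 2.5671 rad, distance 16355.3 km.
Leg B→C: central angle 1.6284 rad, distance 10374.9 km.
Total: 16355.3 + 10374.9 ≈ 26730 km.

26730 km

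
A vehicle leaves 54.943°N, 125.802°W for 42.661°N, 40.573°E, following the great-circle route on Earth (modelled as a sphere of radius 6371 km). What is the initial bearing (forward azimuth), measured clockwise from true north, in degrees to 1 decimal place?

With φ₁ = 0.9589, φ₂ = 0.7446, Δλ = 2.9038 rad, the forward-azimuth formula gives
θ = atan2( sin Δλ cos φ₂ , cos φ₁ sin φ₂ − sin φ₁ cos φ₂ cos Δλ ) = atan2(0.1732, 0.9743) = 10.08°.
So the initial bearing is 10.1°.

10.1°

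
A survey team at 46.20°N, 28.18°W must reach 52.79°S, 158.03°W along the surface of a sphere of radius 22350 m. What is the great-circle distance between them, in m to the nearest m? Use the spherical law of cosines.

57522 m

With latitudes φ₁ = 46.200°, φ₂ = -52.790° and longitude difference Δλ = -129.850°:
cos c = sin φ₁ sin φ₂ + cos φ₁ cos φ₂ cos Δλ = (0.7218)(-0.7964) + (0.6921)(0.6047)(-0.6408) = -0.84304,
so c = arccos(-0.84304) = 2.57370 rad.
Distance = R·c = 22350 × 2.5737 ≈ 57522 m.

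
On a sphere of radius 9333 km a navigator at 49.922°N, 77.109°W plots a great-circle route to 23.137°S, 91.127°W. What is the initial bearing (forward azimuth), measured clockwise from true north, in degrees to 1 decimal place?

193.4°

Δλ = -14.018° = -0.2447 rad.
y = sin Δλ · cos φ₂ = (-0.2422)(0.9196) = -0.2227
x = cos φ₁ sin φ₂ − sin φ₁ cos φ₂ cos Δλ = (0.6438)(-0.3929) − (0.7652)(0.9196)(0.9702) = -0.9357
θ = atan2(y, x) = -166.61°; adding 360° gives 193.4°.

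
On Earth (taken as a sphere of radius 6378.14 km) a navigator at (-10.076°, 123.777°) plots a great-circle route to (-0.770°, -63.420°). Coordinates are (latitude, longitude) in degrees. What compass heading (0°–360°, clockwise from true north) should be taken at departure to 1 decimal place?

146.2°

Δλ = 172.803° = 3.0160 rad.
y = sin Δλ · cos φ₂ = (0.1253)(0.9999) = 0.1253
x = cos φ₁ sin φ₂ − sin φ₁ cos φ₂ cos Δλ = (0.9846)(-0.0134) − (-0.1750)(0.9999)(-0.9921) = -0.1868
θ = atan2(y, x) = 146.15°, so the bearing is 146.2°.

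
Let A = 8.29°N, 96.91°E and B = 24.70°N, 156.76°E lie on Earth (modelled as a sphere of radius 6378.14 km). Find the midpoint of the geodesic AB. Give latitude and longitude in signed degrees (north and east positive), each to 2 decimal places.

The central angle between A and B is δ = 1.0335 rad.
With f = 0.5, the slerp weights are sin((1−f)δ)/sin δ = 0.5751 and sin(fδ)/sin δ = 0.5751.
Weighted sum of the unit vectors: (0.5751)·(-0.1191,0.9824,0.1442) + (0.5751)·(-0.8348,0.3585,0.4179) = (-0.5486, 0.7711, 0.3232).
Converting back: φ = atan2(z, √(x²+y²)) = 18.86°, λ = atan2(y, x) = 125.43°.

18.86°, 125.43°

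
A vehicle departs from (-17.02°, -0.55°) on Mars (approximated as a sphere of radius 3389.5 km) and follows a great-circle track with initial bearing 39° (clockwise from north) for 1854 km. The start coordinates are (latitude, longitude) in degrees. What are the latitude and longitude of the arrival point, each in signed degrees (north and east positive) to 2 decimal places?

Angular distance δ = d/R = 1854/3389.5 = 0.54698 rad; initial bearing θ = 0.6807 rad.
sin φ₂ = sin φ₁ cos δ + cos φ₁ sin δ cos θ = (-0.2927)(0.8541) + (0.9562)(0.5201)(0.7771) = 0.1365, so φ₂ = 7.85°.
Δλ = atan2(sin θ sin δ cos φ₁, cos δ − sin φ₁ sin φ₂) = atan2(0.3130, 0.8941) = 19.294°.
λ₂ = -0.550° + 19.294° = 18.74°.

7.85°, 18.74°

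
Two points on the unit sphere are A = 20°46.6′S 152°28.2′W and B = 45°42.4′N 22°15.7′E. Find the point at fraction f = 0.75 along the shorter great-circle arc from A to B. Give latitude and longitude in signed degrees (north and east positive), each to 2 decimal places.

Central angle δ = 2.7000 rad. Interpolating on the sphere with fraction f = 0.75:
P = [sin((1−f)δ)·A + sin(fδ)·B] / sin δ = 1.4621·A + 2.1025·B in Cartesian coordinates,
giving P = (0.1466, -0.0756, 0.9863), i.e. latitude 80.51°, longitude -27.29°.

80.51°, -27.29°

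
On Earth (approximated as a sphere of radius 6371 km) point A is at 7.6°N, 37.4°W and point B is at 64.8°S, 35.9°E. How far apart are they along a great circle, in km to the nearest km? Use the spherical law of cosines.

9997 km

With latitudes φ₁ = 7.600°, φ₂ = -64.800° and longitude difference Δλ = 73.300°:
cos c = sin φ₁ sin φ₂ + cos φ₁ cos φ₂ cos Δλ = (0.1323)(-0.9048) + (0.9912)(0.4258)(0.2874) = 0.00161,
so c = arccos(0.00161) = 1.56919 rad.
Distance = R·c = 6371 × 1.5692 ≈ 9997 km.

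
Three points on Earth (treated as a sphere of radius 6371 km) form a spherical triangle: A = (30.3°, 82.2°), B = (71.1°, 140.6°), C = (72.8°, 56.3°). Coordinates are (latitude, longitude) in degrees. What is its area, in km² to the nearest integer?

Side lengths (central angles): a = 0.4195, b = 0.7790, c = 0.8971 rad; semiperimeter s = 1.0478.
By l'Huilier's theorem, tan(E/4) = √[tan(s/2) tan((s−a)/2) tan((s−b)/2) tan((s−c)/2)], giving spherical excess E = 0.1750 rad.
Area = E·R² = 0.1750 × (6371)² ≈ 7102523 km².

7102523 km²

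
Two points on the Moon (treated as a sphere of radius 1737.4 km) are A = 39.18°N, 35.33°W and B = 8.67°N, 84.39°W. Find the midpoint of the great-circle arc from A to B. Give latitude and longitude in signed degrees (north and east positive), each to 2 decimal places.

Central angle δ = 0.9306 rad. Interpolating on the sphere with fraction f = 0.5:
P = [sin((1−f)δ)·A + sin(fδ)·B] / sin δ = 0.5595·A + 0.5595·B in Cartesian coordinates,
giving P = (0.4079, -0.8012, 0.4378), i.e. latitude 25.96°, longitude -63.02°.

25.96°, -63.02°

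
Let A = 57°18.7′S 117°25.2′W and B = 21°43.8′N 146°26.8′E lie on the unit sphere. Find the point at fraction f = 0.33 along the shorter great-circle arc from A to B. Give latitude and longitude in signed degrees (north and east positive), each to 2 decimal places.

-39.33°, -167.57°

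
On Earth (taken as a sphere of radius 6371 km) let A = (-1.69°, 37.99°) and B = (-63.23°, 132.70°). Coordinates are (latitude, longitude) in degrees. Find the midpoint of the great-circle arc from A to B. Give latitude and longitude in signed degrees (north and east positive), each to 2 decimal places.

-40.97°, 62.99°

The central angle between A and B is δ = 1.5814 rad.
With f = 0.5, the slerp weights are sin((1−f)δ)/sin δ = 0.7109 and sin(fδ)/sin δ = 0.7109.
Weighted sum of the unit vectors: (0.7109)·(0.7878,0.6153,-0.0295) + (0.7109)·(-0.3054,0.3310,-0.8928) = (0.3429, 0.6727, -0.6557).
Converting back: φ = atan2(z, √(x²+y²)) = -40.97°, λ = atan2(y, x) = 62.99°.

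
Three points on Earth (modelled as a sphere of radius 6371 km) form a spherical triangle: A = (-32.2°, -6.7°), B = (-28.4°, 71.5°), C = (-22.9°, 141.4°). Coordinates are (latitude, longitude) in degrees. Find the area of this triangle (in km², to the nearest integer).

27225054 km²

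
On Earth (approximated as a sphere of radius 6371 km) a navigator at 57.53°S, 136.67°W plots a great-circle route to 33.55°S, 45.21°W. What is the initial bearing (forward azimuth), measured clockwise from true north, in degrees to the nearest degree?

Δλ = 91.460° = 1.5963 rad.
y = sin Δλ · cos φ₂ = (0.9997)(0.8334) = 0.8331
x = cos φ₁ sin φ₂ − sin φ₁ cos φ₂ cos Δλ = (0.5369)(-0.5527) − (-0.8437)(0.8334)(-0.0255) = -0.3146
θ = atan2(y, x) = 110.69°, so the bearing is 111°.

111°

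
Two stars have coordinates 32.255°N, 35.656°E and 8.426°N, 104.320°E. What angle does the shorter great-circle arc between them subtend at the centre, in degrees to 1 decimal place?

Let φ₁ = 0.5630 rad, φ₂ = 0.1471 rad, and Δλ = 1.1984 rad.
cos c = sin φ₁ sin φ₂ + cos φ₁ cos φ₂ cos Δλ = (0.5337)(0.1465) + (0.8457)(0.9892)(0.3638) = 0.38257,
so c = arccos(0.38257) = 1.17822 rad.
So the angular separation is 67.5°.

67.5°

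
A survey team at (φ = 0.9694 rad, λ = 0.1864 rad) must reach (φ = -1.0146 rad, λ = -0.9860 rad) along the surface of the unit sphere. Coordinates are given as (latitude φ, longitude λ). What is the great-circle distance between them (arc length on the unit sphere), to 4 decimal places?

2.1949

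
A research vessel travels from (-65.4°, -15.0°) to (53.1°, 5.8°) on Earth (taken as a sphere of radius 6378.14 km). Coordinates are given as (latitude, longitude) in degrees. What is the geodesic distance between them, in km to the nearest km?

13310 km

In radians: φ₁ = -1.1414, φ₂ = 0.9268, Δλ = 20.800° = 0.3630 rad.
cos c = sin φ₁ sin φ₂ + cos φ₁ cos φ₂ cos Δλ = (-0.9092)(0.7997) + (0.4163)(0.6004)(0.9348) = -0.49345,
so c = arccos(-0.49345) = 2.08685 rad.
Distance = R·c = 6378.14 × 2.0868 ≈ 13310 km.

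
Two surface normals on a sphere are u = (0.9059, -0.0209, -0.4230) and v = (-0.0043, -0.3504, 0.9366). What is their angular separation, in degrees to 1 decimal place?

u·v = -0.3928; |u| = 1.0000, |v| = 1.0000.
cos θ = (u·v)/(|u||v|) = -0.3927, so θ = 113.1°.

113.1°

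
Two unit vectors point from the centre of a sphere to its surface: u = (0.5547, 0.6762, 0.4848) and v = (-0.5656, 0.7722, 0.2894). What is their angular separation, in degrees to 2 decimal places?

69.59°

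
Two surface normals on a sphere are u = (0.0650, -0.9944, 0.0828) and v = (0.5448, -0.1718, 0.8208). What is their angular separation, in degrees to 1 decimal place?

74.1°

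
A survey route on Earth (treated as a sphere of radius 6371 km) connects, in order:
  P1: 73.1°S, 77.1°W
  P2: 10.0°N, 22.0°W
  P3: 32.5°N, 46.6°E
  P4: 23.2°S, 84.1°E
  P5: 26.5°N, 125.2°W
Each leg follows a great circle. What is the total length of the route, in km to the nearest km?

Leg P1→P2: central angle 1.5731 rad, distance 10022.5 km.
Leg P2→P3: central angle 1.1632 rad, distance 7411.1 km.
Leg P3→P4: central angle 1.1556 rad, distance 7362.6 km.
Leg P4→P5: central angle 2.6750 rad, distance 17042.5 km.
Total: 10022.5 + 7411.1 + 7362.6 + 17042.5 ≈ 41839 km.

41839 km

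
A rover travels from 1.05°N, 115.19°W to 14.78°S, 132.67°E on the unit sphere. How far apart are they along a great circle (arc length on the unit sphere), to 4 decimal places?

With latitudes φ₁ = 1.050°, φ₂ = -14.780° and longitude difference Δλ = -112.140°:
Haversine: a = sin²(Δφ/2) + cos φ₁ cos φ₂ sin²(Δλ/2) = 0.0190 + (0.9998)(0.9669)(0.6884) = 0.68451.
Central angle c = 2·arcsin(√a) = 1.94875 rad.
On the unit sphere the arc length equals the central angle: 1.9487.

1.9487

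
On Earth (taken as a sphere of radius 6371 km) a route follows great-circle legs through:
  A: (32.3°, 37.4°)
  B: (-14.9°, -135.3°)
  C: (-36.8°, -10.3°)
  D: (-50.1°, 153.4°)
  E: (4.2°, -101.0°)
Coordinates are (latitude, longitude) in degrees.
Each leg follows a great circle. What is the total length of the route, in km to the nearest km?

51520 km

Leg A→B: central angle 2.8165 rad, distance 17943.9 km.
Leg B→C: central angle 1.8648 rad, distance 11880.8 km.
Leg C→D: central angle 1.6042 rad, distance 10220.6 km.
Leg D→E: central angle 1.8010 rad, distance 11474.5 km.
Total: 17943.9 + 11880.8 + 10220.6 + 11474.5 ≈ 51520 km.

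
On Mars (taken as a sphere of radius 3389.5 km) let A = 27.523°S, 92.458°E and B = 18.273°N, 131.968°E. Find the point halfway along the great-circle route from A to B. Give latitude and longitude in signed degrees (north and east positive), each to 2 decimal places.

The central angle between A and B is δ = 1.0416 rad.
With f = 0.5, the slerp weights are sin((1−f)δ)/sin δ = 0.5764 and sin(fδ)/sin δ = 0.5764.
Weighted sum of the unit vectors: (0.5764)·(-0.0380,0.8860,-0.4621) + (0.5764)·(-0.6350,0.7060,0.3135) = (-0.3880, 0.9177, -0.0856).
Converting back: φ = atan2(z, √(x²+y²)) = -4.91°, λ = atan2(y, x) = 112.92°.

-4.91°, 112.92°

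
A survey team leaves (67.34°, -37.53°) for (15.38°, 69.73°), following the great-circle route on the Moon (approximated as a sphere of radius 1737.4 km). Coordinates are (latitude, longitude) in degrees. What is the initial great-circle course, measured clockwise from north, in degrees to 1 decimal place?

Δλ = 107.260° = 1.8720 rad.
y = sin Δλ · cos φ₂ = (0.9550)(0.9642) = 0.9208
x = cos φ₁ sin φ₂ − sin φ₁ cos φ₂ cos Δλ = (0.3853)(0.2652) − (0.9228)(0.9642)(-0.2967) = 0.3662
θ = atan2(y, x) = 68.31°, so the bearing is 68.3°.

68.3°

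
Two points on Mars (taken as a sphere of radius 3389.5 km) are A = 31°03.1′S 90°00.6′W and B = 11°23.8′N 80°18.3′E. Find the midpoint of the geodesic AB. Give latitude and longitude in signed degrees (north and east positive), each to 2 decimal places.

The central angle between A and B is δ = 2.7646 rad.
With f = 0.5, the slerp weights are sin((1−f)δ)/sin δ = 2.6681 and sin(fδ)/sin δ = 2.6681.
Weighted sum of the unit vectors: (2.6681)·(-0.0001,-0.8567,-0.5158) + (2.6681)·(0.1651,0.9663,0.1976) = (0.4401, 0.2924, -0.8490).
Converting back: φ = atan2(z, √(x²+y²)) = -58.11°, λ = atan2(y, x) = 33.60°.

-58.11°, 33.60°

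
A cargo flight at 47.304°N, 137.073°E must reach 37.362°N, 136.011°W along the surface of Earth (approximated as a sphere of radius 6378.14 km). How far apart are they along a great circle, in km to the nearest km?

With latitudes φ₁ = 47.304°, φ₂ = 37.362° and longitude difference Δλ = 86.916°:
Haversine: a = sin²(Δφ/2) + cos φ₁ cos φ₂ sin²(Δλ/2) = 0.0075 + (0.6781)(0.7948)(0.4731) = 0.26250.
Central angle c = 2·arcsin(√a) = 1.07582 rad.
Distance = R·c = 6378.14 × 1.0758 ≈ 6862 km.

6862 km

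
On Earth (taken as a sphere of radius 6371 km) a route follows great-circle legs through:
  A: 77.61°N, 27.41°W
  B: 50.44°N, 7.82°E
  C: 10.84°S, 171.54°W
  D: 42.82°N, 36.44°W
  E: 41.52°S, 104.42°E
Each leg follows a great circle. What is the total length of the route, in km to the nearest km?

50197 km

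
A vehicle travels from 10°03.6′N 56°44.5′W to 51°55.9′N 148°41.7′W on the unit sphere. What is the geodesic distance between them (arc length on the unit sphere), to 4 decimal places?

Let φ₁ = 0.1756 rad, φ₂ = 0.9064 rad, and Δλ = -1.6049 rad.
Haversine: a = sin²(Δφ/2) + cos φ₁ cos φ₂ sin²(Δλ/2) = 0.1277 + (0.9846)(0.6166)(0.5170) = 0.44159.
Central angle c = 2·arcsin(√a) = 1.45370 rad.
On the unit sphere the arc length equals the central angle: 1.4537.

1.4537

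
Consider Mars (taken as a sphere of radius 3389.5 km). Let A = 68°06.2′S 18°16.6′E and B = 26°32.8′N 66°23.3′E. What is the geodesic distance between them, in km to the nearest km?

With latitudes φ₁ = -68.103°, φ₂ = 26.547° and longitude difference Δλ = 48.112°:
cos c = sin φ₁ sin φ₂ + cos φ₁ cos φ₂ cos Δλ = (-0.9279)(0.4469) + (0.3729)(0.8946)(0.6677) = -0.19194,
so c = arccos(-0.19194) = 1.76393 rad.
Distance = R·c = 3389.5 × 1.7639 ≈ 5979 km.

5979 km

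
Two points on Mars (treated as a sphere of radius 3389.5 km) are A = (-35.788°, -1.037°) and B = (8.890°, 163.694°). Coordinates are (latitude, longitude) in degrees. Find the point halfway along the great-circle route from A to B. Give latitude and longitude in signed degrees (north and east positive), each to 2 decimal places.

The central angle between A and B is δ = 2.6130 rad.
With f = 0.5, the slerp weights are sin((1−f)δ)/sin δ = 1.9141 and sin(fδ)/sin δ = 1.9141.
Weighted sum of the unit vectors: (1.9141)·(0.8111,-0.0147,-0.5848) + (1.9141)·(-0.9482,0.2774,0.1545) = (-0.2626, 0.5028, -0.8235).
Converting back: φ = atan2(z, √(x²+y²)) = -55.44°, λ = atan2(y, x) = 117.57°.

-55.44°, 117.57°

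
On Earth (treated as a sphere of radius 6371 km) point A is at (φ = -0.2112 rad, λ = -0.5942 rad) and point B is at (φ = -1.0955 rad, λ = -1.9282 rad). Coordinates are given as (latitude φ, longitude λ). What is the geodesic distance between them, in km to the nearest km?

8124 km

With latitudes φ₁ = -12.101°, φ₂ = -62.768° and longitude difference Δλ = -76.433°:
cos c = sin φ₁ sin φ₂ + cos φ₁ cos φ₂ cos Δλ = (-0.2096)(-0.8892) + (0.9778)(0.4576)(0.2346) = 0.29136,
so c = arccos(0.29136) = 1.27515 rad.
Distance = R·c = 6371 × 1.2751 ≈ 8124 km.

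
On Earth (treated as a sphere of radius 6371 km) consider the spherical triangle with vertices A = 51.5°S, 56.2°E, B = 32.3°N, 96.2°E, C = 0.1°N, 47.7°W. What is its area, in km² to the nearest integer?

110476021 km²

Side lengths (central angles): a = 2.3213, b = 1.7223, c = 1.5859 rad; semiperimeter s = 2.8148.
By l'Huilier's theorem, tan(E/4) = √[tan(s/2) tan((s−a)/2) tan((s−b)/2) tan((s−c)/2)], giving spherical excess E = 2.7218 rad.
Area = E·R² = 2.7218 × (6371)² ≈ 110476021 km².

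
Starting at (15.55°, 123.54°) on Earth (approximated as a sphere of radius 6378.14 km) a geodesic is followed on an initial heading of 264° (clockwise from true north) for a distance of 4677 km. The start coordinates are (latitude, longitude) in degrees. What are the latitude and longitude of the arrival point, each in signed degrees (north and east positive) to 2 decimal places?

Angular distance δ = d/R = 4677/6378.14 = 0.73329 rad; initial bearing θ = 4.6077 rad.
sin φ₂ = sin φ₁ cos δ + cos φ₁ sin δ cos θ = (0.2681)(0.7430) + (0.9634)(0.6693)(-0.1045) = 0.1318, so φ₂ = 7.57°.
Δλ = atan2(sin θ sin δ cos φ₁, cos δ − sin φ₁ sin φ₂) = atan2(-0.6413, 0.7077) = -42.183°.
λ₂ = 123.540° − 42.183° = 81.36°.

7.57°, 81.36°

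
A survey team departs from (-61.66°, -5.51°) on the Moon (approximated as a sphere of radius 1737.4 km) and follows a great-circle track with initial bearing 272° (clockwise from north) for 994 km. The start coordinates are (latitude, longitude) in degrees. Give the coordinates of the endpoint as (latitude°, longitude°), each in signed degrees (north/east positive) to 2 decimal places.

Angular distance δ = d/R = 994/1737.4 = 0.57212 rad; initial bearing θ = 4.7473 rad.
sin φ₂ = sin φ₁ cos δ + cos φ₁ sin δ cos θ = (-0.8801)(0.8408) + (0.4747)(0.5414)(0.0349) = -0.7310, so φ₂ = -46.97°.
Δλ = atan2(sin θ sin δ cos φ₁, cos δ − sin φ₁ sin φ₂) = atan2(-0.2569, 0.1974) = -52.463°.
λ₂ = -5.510° − 52.463° = -57.97°.

-46.97°, -57.97°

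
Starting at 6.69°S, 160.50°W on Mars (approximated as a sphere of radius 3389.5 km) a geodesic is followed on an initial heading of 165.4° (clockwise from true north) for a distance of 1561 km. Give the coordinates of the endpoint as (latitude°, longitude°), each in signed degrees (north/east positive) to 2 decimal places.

Angular distance δ = d/R = 1561/3389.5 = 0.46054 rad; initial bearing θ = 2.8868 rad.
sin φ₂ = sin φ₁ cos δ + cos φ₁ sin δ cos θ = (-0.1165)(0.8958) + (0.9932)(0.4444)(-0.9677) = -0.5315, so φ₂ = -32.11°.
Δλ = atan2(sin θ sin δ cos φ₁, cos δ − sin φ₁ sin φ₂) = atan2(0.1113, 0.8339) = 7.600°.
λ₂ = -160.500° + 7.600° = -152.90°.

-32.11°, -152.90°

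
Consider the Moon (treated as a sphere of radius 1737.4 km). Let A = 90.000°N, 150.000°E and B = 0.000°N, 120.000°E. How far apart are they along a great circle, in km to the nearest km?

With latitudes φ₁ = 90.000°, φ₂ = 0.000° and longitude difference Δλ = -30.000°:
cos c = sin φ₁ sin φ₂ + cos φ₁ cos φ₂ cos Δλ = (1.0000)(0.0000) + (0.0000)(1.0000)(0.8660) = 0.00000,
so c = arccos(0.00000) = 1.57080 rad.
Distance = R·c = 1737.4 × 1.5708 ≈ 2729 km.

2729 km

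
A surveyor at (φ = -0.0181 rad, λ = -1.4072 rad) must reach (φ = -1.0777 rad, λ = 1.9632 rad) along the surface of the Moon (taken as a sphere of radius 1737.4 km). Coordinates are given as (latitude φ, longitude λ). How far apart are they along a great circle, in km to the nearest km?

3530 km

Let φ₁ = -0.0181 rad, φ₂ = -1.0777 rad, and Δλ = -2.9128 rad.
Haversine: a = sin²(Δφ/2) + cos φ₁ cos φ₂ sin²(Δλ/2) = 0.2554 + (0.9998)(0.4734)(0.9870) = 0.72250.
Central angle c = 2·arcsin(√a) = 2.03197 rad.
Distance = R·c = 1737.4 × 2.0320 ≈ 3530 km.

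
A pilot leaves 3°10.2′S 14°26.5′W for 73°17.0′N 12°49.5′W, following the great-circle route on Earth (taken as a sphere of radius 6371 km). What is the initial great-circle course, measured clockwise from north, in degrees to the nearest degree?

0°

Δλ = 1.617° = 0.0282 rad.
y = sin Δλ · cos φ₂ = (0.0282)(0.2876) = 0.0081
x = cos φ₁ sin φ₂ − sin φ₁ cos φ₂ cos Δλ = (0.9985)(0.9577) − (-0.0553)(0.2876)(0.9996) = 0.9722
θ = atan2(y, x) = 0.48°, so the bearing is 0°.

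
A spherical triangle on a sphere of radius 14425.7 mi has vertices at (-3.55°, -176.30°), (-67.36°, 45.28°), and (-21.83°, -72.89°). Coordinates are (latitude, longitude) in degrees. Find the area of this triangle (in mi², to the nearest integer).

Side lengths (central angles): a = 1.3954, b = 1.7638, c = 1.8031 rad; semiperimeter s = 2.4812.
By l'Huilier's theorem, tan(E/4) = √[tan(s/2) tan((s−a)/2) tan((s−b)/2) tan((s−c)/2)], giving spherical excess E = 1.7979 rad.
Area = E·R² = 1.7979 × (14425.7)² ≈ 374146036 mi².

374146036 mi²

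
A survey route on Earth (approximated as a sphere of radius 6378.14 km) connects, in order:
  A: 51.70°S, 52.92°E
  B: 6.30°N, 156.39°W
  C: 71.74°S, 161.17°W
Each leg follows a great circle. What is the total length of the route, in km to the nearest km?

Leg A→B: central angle 2.2437 rad, distance 14310.9 km.
Leg B→C: central angle 1.3632 rad, distance 8694.4 km.
Total: 14310.9 + 8694.4 ≈ 23005 km.

23005 km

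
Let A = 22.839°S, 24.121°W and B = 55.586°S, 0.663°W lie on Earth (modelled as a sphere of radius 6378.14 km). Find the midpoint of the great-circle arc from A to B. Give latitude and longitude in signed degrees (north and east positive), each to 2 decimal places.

-39.77°, -15.24°

Central angle δ = 0.6468 rad. Interpolating on the sphere with fraction f = 0.5:
P = [sin((1−f)δ)·A + sin(fδ)·B] / sin δ = 0.5273·A + 0.5273·B in Cartesian coordinates,
giving P = (0.7416, -0.2021, -0.6397), i.e. latitude -39.77°, longitude -15.24°.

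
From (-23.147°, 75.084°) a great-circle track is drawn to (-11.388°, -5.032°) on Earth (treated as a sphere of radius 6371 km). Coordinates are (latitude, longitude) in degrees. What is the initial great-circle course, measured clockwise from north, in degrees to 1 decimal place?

With φ₁ = -0.4040, φ₂ = -0.1988, Δλ = -1.3983 rad, the forward-azimuth formula gives
θ = atan2( sin Δλ cos φ₂ , cos φ₁ sin φ₂ − sin φ₁ cos φ₂ cos Δλ ) = atan2(-0.9658, -0.1154) = -96.81°.
Adding 360° brings this into [0°, 360°): 263.2°.

263.2°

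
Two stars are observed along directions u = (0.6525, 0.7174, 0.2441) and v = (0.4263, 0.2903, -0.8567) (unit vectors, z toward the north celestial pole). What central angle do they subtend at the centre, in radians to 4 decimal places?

u·v = 0.2773; |u| = 1.0000, |v| = 1.0000.
cos θ = (u·v)/(|u||v|) = 0.2773, so θ = 1.2898 rad.

1.2898 rad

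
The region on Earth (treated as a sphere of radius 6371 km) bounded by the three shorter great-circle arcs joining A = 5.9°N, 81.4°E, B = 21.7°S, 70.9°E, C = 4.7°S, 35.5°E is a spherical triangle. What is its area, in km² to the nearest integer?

Side lengths (central angles): a = 0.6679, b = 0.8210, c = 0.5141 rad; semiperimeter s = 1.0015.
By l'Huilier's theorem, tan(E/4) = √[tan(s/2) tan((s−a)/2) tan((s−b)/2) tan((s−c)/2)], giving spherical excess E = 0.1820 rad.
Area = E·R² = 0.1820 × (6371)² ≈ 7388109 km².

7388109 km²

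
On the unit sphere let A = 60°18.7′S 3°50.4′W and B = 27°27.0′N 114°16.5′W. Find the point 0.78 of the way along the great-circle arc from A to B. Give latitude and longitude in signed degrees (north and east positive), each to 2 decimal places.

4.20°, -99.47°

The central angle between A and B is δ = 2.1579 rad.
With f = 0.78, the slerp weights are sin((1−f)δ)/sin δ = 0.5490 and sin(fδ)/sin δ = 1.1935.
Weighted sum of the unit vectors: (0.5490)·(0.4942,-0.0332,-0.8687) + (1.1935)·(-0.3648,-0.8090,0.4610) = (-0.1641, -0.9837, 0.0732).
Converting back: φ = atan2(z, √(x²+y²)) = 4.20°, λ = atan2(y, x) = -99.47°.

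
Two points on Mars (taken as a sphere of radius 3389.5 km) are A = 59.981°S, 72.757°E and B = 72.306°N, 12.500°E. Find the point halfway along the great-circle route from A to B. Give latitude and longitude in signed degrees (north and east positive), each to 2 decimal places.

Central angle δ = 2.4180 rad. Interpolating on the sphere with fraction f = 0.5:
P = [sin((1−f)δ)·A + sin(fδ)·B] / sin δ = 1.4127·A + 1.4127·B in Cartesian coordinates,
giving P = (0.6287, 0.7679, 0.1227), i.e. latitude 7.05°, longitude 50.69°.

7.05°, 50.69°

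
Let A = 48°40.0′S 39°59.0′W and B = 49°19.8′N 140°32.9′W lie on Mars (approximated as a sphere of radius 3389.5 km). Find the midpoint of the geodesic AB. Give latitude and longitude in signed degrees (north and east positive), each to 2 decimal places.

Central angle δ = 2.2763 rad. Interpolating on the sphere with fraction f = 0.5:
P = [sin((1−f)δ)·A + sin(fδ)·B] / sin δ = 1.1926·A + 1.1926·B in Cartesian coordinates,
giving P = (0.0034, -1.0000, 0.0091), i.e. latitude 0.52°, longitude -89.81°.

0.52°, -89.81°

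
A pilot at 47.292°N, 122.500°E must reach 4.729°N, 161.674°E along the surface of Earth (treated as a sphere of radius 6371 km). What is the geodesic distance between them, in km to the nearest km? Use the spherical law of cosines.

6030 km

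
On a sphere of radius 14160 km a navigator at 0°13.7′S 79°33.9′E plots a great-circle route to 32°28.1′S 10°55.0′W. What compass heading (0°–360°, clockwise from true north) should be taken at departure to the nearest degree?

With φ₁ = -0.0040, φ₂ = -0.5667, Δλ = -1.5792 rad, the forward-azimuth formula gives
θ = atan2( sin Δλ cos φ₂ , cos φ₁ sin φ₂ − sin φ₁ cos φ₂ cos Δλ ) = atan2(-0.8437, -0.5369) = -122.47°.
Adding 360° brings this into [0°, 360°): 238°.

238°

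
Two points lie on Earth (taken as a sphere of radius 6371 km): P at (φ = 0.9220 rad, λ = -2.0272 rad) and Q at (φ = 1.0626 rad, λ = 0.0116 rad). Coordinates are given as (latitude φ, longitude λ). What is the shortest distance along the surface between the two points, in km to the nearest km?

6194 km

Let φ₁ = 0.9220 rad, φ₂ = 1.0626 rad, and Δλ = 2.0388 rad.
cos c = sin φ₁ sin φ₂ + cos φ₁ cos φ₂ cos Δλ = (0.7968)(0.8736) + (0.6042)(0.4866)(-0.4511) = 0.56348,
so c = arccos(0.56348) = 0.97220 rad.
Distance = R·c = 6371 × 0.9722 ≈ 6194 km.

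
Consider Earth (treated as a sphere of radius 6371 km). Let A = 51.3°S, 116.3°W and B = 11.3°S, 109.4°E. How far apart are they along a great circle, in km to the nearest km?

In radians: φ₁ = -0.8954, φ₂ = -0.1972, Δλ = -134.300° = -2.3440 rad.
Haversine: a = sin²(Δφ/2) + cos φ₁ cos φ₂ sin²(Δλ/2) = 0.1170 + (0.6252)(0.9806)(0.8492) = 0.63765.
Central angle c = 2·arcsin(√a) = 1.84969 rad.
Distance = R·c = 6371 × 1.8497 ≈ 11784 km.

11784 km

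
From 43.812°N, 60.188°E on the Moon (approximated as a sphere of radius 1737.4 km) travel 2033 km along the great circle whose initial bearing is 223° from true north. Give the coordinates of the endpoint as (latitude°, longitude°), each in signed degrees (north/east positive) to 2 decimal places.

Angular distance δ = d/R = 2033/1737.4 = 1.17014 rad; initial bearing θ = 3.8921 rad.
sin φ₂ = sin φ₁ cos δ + cos φ₁ sin δ cos θ = (0.6923)(0.3900) + (0.7216)(0.9208)(-0.7314) = -0.2159, so φ₂ = -12.47°.
Δλ = atan2(sin θ sin δ cos φ₁, cos δ − sin φ₁ sin φ₂) = atan2(-0.4532, 0.5395) = -40.028°.
λ₂ = 60.188° − 40.028° = 20.16°.

-12.47°, 20.16°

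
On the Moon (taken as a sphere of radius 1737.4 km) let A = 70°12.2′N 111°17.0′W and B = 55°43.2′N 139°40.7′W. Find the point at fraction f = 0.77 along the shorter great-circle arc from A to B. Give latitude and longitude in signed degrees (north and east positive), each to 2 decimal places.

59.46°, -135.42°

Central angle δ = 0.3324 rad. Interpolating on the sphere with fraction f = 0.77:
P = [sin((1−f)δ)·A + sin(fδ)·B] / sin δ = 0.2341·A + 0.7758·B in Cartesian coordinates,
giving P = (-0.3619, -0.3566, 0.8613), i.e. latitude 59.46°, longitude -135.42°.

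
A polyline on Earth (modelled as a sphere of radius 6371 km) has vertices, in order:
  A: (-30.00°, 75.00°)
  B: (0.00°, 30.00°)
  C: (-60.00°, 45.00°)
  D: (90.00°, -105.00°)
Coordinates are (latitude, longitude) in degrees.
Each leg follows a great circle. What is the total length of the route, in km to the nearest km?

Leg A→B: central angle 0.9117 rad, distance 5808.7 km.
Leg B→C: central angle 1.0668 rad, distance 6796.3 km.
Leg C→D: central angle 2.6180 rad, distance 16679.2 km.
Total: 5808.7 + 6796.3 + 16679.2 ≈ 29284 km.

29284 km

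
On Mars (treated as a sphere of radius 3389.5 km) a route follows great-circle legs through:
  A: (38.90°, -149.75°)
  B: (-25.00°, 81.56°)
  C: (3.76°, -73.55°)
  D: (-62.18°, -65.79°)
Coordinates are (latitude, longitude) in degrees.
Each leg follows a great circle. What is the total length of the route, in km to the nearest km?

20655 km

Leg A→B: central angle 2.3550 rad, distance 7982.4 km.
Leg B→C: central angle 2.5831 rad, distance 8755.5 km.
Leg C→D: central angle 1.1555 rad, distance 3916.7 km.
Total: 7982.4 + 8755.5 + 3916.7 ≈ 20655 km.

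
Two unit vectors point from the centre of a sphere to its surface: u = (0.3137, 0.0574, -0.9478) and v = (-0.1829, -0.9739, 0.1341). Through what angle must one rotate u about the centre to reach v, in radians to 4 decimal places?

1.8136 rad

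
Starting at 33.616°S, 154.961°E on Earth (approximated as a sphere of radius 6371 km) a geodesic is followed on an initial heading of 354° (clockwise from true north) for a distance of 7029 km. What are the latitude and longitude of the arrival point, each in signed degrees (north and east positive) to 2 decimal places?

29.33°, 148.82°

Angular distance δ = d/R = 7029/6371 = 1.10328 rad; initial bearing θ = 6.1785 rad.
sin φ₂ = sin φ₁ cos δ + cos φ₁ sin δ cos θ = (-0.5536)(0.4507) + (0.8328)(0.8927)(0.9945) = 0.4898, so φ₂ = 29.33°.
Δλ = atan2(sin θ sin δ cos φ₁, cos δ − sin φ₁ sin φ₂) = atan2(-0.0777, 0.7219) = -6.144°.
λ₂ = 154.961° − 6.144° = 148.82°.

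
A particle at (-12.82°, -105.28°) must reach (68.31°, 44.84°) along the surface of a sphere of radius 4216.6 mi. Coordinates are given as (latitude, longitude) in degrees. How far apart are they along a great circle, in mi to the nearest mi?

8923 mi

With latitudes φ₁ = -12.820°, φ₂ = 68.310° and longitude difference Δλ = 150.120°:
cos c = sin φ₁ sin φ₂ + cos φ₁ cos φ₂ cos Δλ = (-0.2219)(0.9292) + (0.9751)(0.3696)(-0.8671) = -0.51865,
so c = arccos(-0.51865) = 2.11606 rad.
Distance = R·c = 4216.6 × 2.1161 ≈ 8923 mi.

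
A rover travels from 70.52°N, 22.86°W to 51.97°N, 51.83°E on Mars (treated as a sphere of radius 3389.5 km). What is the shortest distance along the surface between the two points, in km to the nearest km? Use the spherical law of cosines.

2199 km

Let φ₁ = 1.2308 rad, φ₂ = 0.9070 rad, and Δλ = 1.3036 rad.
cos c = sin φ₁ sin φ₂ + cos φ₁ cos φ₂ cos Δλ = (0.9428)(0.7877) + (0.3335)(0.6161)(0.2640) = 0.79685,
so c = arccos(0.79685) = 0.64874 rad.
Distance = R·c = 3389.5 × 0.6487 ≈ 2199 km.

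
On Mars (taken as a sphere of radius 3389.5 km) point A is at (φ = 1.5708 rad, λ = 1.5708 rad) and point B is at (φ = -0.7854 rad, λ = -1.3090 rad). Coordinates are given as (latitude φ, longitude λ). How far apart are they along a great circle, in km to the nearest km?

7986 km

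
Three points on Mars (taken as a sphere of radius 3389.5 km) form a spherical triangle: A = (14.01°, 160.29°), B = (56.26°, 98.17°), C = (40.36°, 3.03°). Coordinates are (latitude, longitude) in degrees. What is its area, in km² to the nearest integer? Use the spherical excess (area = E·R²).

Side lengths (central angles): a = 1.0465, b = 2.1236, c = 1.1003 rad; semiperimeter s = 2.1352.
By l'Huilier's theorem, tan(E/4) = √[tan(s/2) tan((s−a)/2) tan((s−b)/2) tan((s−c)/2)], giving spherical excess E = 0.2408 rad.
Area = E·R² = 0.2408 × (3389.5)² ≈ 2766646 km².

2766646 km²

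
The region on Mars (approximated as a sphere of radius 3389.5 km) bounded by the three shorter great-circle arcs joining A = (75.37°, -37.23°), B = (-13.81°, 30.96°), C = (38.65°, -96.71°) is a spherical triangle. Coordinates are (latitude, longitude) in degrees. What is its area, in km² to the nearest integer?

10713825 km²

Side lengths (central angles): a = 2.2301, b = 0.7891, c = 1.7111 rad; semiperimeter s = 2.3651.
By l'Huilier's theorem, tan(E/4) = √[tan(s/2) tan((s−a)/2) tan((s−b)/2) tan((s−c)/2)], giving spherical excess E = 0.9326 rad.
Area = E·R² = 0.9326 × (3389.5)² ≈ 10713825 km².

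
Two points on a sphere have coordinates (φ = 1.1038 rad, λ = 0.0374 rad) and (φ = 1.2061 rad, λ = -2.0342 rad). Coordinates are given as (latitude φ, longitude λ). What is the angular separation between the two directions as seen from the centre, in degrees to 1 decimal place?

40.8°

In radians: φ₁ = 1.1038, φ₂ = 1.2061, Δλ = -118.694° = -2.0716 rad.
Haversine: a = sin²(Δφ/2) + cos φ₁ cos φ₂ sin²(Δλ/2) = 0.0026 + (0.4502)(0.3567)(0.7401) = 0.12145.
Central angle c = 2·arcsin(√a) = 0.71193 rad.
So the angular separation is 40.8°.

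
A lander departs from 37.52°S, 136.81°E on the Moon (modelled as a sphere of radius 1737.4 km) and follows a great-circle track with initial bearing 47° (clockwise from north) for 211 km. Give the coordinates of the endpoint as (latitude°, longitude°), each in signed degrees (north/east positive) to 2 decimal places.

-32.62°, 142.85°

Angular distance δ = d/R = 211/1737.4 = 0.12145 rad; initial bearing θ = 0.8203 rad.
sin φ₂ = sin φ₁ cos δ + cos φ₁ sin δ cos θ = (-0.6090)(0.9926) + (0.7931)(0.1211)(0.6820) = -0.5390, so φ₂ = -32.62°.
Δλ = atan2(sin θ sin δ cos φ₁, cos δ − sin φ₁ sin φ₂) = atan2(0.0703, 0.6643) = 6.038°.
λ₂ = 136.810° + 6.038° = 142.85°.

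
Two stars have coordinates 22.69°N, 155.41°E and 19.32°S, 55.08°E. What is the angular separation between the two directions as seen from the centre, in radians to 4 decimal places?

1.8585 rad

In radians: φ₁ = 0.3960, φ₂ = -0.3372, Δλ = -100.330° = -1.7511 rad.
cos c = sin φ₁ sin φ₂ + cos φ₁ cos φ₂ cos Δλ = (0.3857)(-0.3308) + (0.9226)(0.9437)(-0.1793) = -0.28374,
so c = arccos(-0.28374) = 1.85849 rad.
So the angular separation is 1.8585 rad.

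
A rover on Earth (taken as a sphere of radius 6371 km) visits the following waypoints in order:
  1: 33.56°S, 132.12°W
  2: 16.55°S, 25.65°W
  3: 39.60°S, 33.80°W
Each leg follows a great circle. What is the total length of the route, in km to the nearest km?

13129 km

Leg 1→2: central angle 1.6398 rad, distance 10447.5 km.
Leg 2→3: central angle 0.4209 rad, distance 2681.8 km.
Total: 10447.5 + 2681.8 ≈ 13129 km.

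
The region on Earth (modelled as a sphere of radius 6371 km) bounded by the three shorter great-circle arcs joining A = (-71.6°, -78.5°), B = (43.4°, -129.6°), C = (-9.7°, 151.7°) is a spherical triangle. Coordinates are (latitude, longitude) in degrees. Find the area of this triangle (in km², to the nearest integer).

86410447 km²

Side lengths (central angles): a = 1.5462, b = 1.6101, c = 2.1036 rad; semiperimeter s = 2.6300.
By l'Huilier's theorem, tan(E/4) = √[tan(s/2) tan((s−a)/2) tan((s−b)/2) tan((s−c)/2)], giving spherical excess E = 2.1289 rad.
Area = E·R² = 2.1289 × (6371)² ≈ 86410447 km².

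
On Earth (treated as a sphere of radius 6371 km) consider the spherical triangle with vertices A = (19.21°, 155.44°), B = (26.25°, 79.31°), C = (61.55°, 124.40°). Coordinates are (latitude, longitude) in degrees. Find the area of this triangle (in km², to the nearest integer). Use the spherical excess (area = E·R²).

Side lengths (central angles): a = 0.8086, b = 0.8302, c = 1.2148 rad; semiperimeter s = 1.4268.
By l'Huilier's theorem, tan(E/4) = √[tan(s/2) tan((s−a)/2) tan((s−b)/2) tan((s−c)/2)], giving spherical excess E = 0.3792 rad.
Area = E·R² = 0.3792 × (6371)² ≈ 15391159 km².

15391159 km²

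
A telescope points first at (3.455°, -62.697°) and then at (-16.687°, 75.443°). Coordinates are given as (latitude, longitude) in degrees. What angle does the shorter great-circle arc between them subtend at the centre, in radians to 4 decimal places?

2.3883 rad

With latitudes φ₁ = 3.455°, φ₂ = -16.687° and longitude difference Δλ = 138.140°:
cos c = sin φ₁ sin φ₂ + cos φ₁ cos φ₂ cos Δλ = (0.0603)(-0.2871) + (0.9982)(0.9579)(-0.7448) = -0.72942,
so c = arccos(-0.72942) = 2.38827 rad.
So the angular separation is 2.3883 rad.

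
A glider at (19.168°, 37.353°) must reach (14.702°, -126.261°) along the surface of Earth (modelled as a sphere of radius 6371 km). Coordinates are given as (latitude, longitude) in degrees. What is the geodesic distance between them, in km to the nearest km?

15844 km

In radians: φ₁ = 0.3345, φ₂ = 0.2566, Δλ = -163.614° = -2.8556 rad.
cos c = sin φ₁ sin φ₂ + cos φ₁ cos φ₂ cos Δλ = (0.3283)(0.2538) + (0.9446)(0.9673)(-0.9594) = -0.79320,
so c = arccos(-0.79320) = 2.48683 rad.
Distance = R·c = 6371 × 2.4868 ≈ 15844 km.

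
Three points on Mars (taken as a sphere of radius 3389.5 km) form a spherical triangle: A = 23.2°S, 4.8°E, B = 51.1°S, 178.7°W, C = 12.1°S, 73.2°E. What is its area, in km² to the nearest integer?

15248254 km²

Side lengths (central angles): a = 1.5984, b = 1.1446, c = 1.8437 rad; semiperimeter s = 2.2934.
By l'Huilier's theorem, tan(E/4) = √[tan(s/2) tan((s−a)/2) tan((s−b)/2) tan((s−c)/2)], giving spherical excess E = 1.3272 rad.
Area = E·R² = 1.3272 × (3389.5)² ≈ 15248254 km².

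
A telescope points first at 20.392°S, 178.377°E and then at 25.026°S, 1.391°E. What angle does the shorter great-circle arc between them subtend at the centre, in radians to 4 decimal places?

Let φ₁ = -0.3559 rad, φ₂ = -0.4368 rad, and Δλ = -3.0890 rad.
Haversine: a = sin²(Δφ/2) + cos φ₁ cos φ₂ sin²(Δλ/2) = 0.0016 + (0.9373)(0.9061)(0.9993) = 0.85038.
Central angle c = 2·arcsin(√a) = 2.34725 rad.
So the angular separation is 2.3473 rad.

2.3473 rad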